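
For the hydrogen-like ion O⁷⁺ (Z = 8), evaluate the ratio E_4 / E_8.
4.00000

Using E_n = -13.6057 Z² / n² eV with Z = 8:

E_4 = -13.6057 × 8² / 4² = -870.7648 / 16 = -54.42280000000 eV
E_8 = -13.6057 × 8² / 8² = -870.7648 / 64 = -13.60570000000 eV

The ratio is:
E_4/E_8 = (-54.42280000000) / (-13.60570000000)
E_4/E_8 = (-870.7648/16) / (-870.7648/64)
E_4/E_8 = 64/16
E_4/E_8 = 4.00000
(Note: the Z² factors cancel in the ratio.)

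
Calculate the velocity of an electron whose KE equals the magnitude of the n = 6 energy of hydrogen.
3.64615e+05 m/s (or 0.12162% of c)

The binding energy at n = 6 for hydrogen is:
E_6 = -13.6057/6² = -0.377936111 eV
|E_6| = 0.377936111 eV

Convert to Joules:
KE = 0.377936111 eV × (1.602177 × 10⁻¹⁹ J/eV) = 6.0552054e-20 J

Using KE = ½mv²:
v = √(2·KE/m_e)
v = √(2 × 6.0552054e-20 J / 9.10938 × 10⁻³¹ kg)
v = 3.64615e+05 m/s

This is approximately 0.12162% the speed of light.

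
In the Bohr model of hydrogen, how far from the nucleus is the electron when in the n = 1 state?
0.0529 nm (or 0.5292 Å)

The Bohr radius formula is:
r_n = n² a₀ / Z

where a₀ = 0.0529177 nm is the Bohr radius.

For H (Z = 1) at n = 1:
r_1 = 1² × 0.0529177 nm / 1
r_1 = 1 × 0.0529177 nm / 1
r_1 = 0.05292 nm / 1
r_1 = 0.0529 nm

The electron orbits at approximately 0.0529 nm from the nucleus.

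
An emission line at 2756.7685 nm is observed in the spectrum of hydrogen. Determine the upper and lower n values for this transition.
n = 12 → n = 5

First, find the photon energy from the wavelength (hc = 1239.84 eV·nm):
E = hc/λ = 1239.84 eV·nm / 2756.7685 nm = 0.44974397 eV

The energy levels of hydrogen satisfy E_n = -13.6057 / n² eV, so an emission n_i → n_f releases
ΔE = 13.6057 × (1/n_f² − 1/n_i²) eV.

Setting ΔE equal to the photon energy:
1/n_f² − 1/n_i² = 0.44974397 / 13.6057 = 0.033055555

Since 1/n_i² must be positive, we need 1/n_f² > 0.033055555, i.e. n_f ≤ 5. For each allowed n_f, solve n_i = (1/n_f² − 0.033055555)^(−1/2) and check whether it is a whole number:
  n_f = 1: 1/n_i² = 1.000000000 − 0.033055555 = 0.966944445 → n_i = 1.017  (not an integer) ✗
  n_f = 2: 1/n_i² = 0.250000000 − 0.033055555 = 0.216944445 → n_i = 2.147  (not an integer) ✗
  n_f = 3: 1/n_i² = 0.111111111 − 0.033055555 = 0.078055556 → n_i = 3.579  (not an integer) ✗
  n_f = 4: 1/n_i² = 0.062500000 − 0.033055555 = 0.029444445 → n_i = 5.828  (not an integer) ✗
  n_f = 5: 1/n_i² = 0.040000000 − 0.033055555 = 0.006944445 → n_i = 12.000  → integer, n_i = 12 ✓

Only n_f = 5 gives an integer upper level, n_i = 12.

The transition is from n = 12 to n = 5 (emission).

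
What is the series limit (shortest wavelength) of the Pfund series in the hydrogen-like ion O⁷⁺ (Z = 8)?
35.596 nm

The series limit corresponds to the transition from n = ∞ to n = 5.
This is the highest energy (shortest wavelength) transition in the Pfund series.

E_∞ = 0 eV
E_5 = -13.6057 × 8² / 5² = -34.83059 eV

Energy at series limit:
ΔE = E_∞ - E_5 = 0 - (-34.83059) = 34.83059 eV
λ = hc/E = 1239.84 eV·nm / 34.83059 eV = 35.596 nm

This energy equals the ionization energy from the n = 5 state of O⁷⁺.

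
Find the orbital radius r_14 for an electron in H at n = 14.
10.371873 nm (or 103.718733 Å)

The Bohr radius formula is:
r_n = n² a₀ / Z

where a₀ = 0.052917721 nm is the Bohr radius.

For H (Z = 1) at n = 14:
r_14 = 14² × 0.052917721 nm / 1
r_14 = 196 × 0.052917721 nm / 1
r_14 = 10.3718733 nm / 1
r_14 = 10.371873 nm

The electron orbits at approximately 10.371873 nm from the nucleus.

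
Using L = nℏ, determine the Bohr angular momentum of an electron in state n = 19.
2.00e-33 J·s (or 19ℏ)

In the Bohr model, angular momentum is quantized:
L = nℏ

where ℏ = h/(2π) = 1.0546e-34 J·s

For n = 19:
L = 19 × 1.0546e-34 J·s
L = 2.00e-33 J·s

This can also be written as L = 19ℏ.
The angular momentum is an integer multiple of the reduced Planck constant.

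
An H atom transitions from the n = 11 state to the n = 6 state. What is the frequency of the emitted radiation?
6.420e+13 Hz

First, find the transition energy:
E_11 = -13.6057 / 11² = -0.11244380 eV
E_6 = -13.6057 / 6² = -0.37793611 eV
|ΔE| = |E_6 - E_11| = 0.26549231 eV

Convert to Joules: E = 0.26549231 eV × (1.602177 × 10⁻¹⁹ J/eV) = 4.25366e-20 J

Using E = hf:
f = E/h = 4.25366e-20 J / (6.62607 × 10⁻³⁴ J·s)
f = 6.420e+13 Hz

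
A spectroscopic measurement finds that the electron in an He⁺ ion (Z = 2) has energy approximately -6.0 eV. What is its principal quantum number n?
n = 3

The exact energy levels follow E_n = -13.6057 Z² / n² eV with Z = 2.

The measured value (-6.0 eV) is reported to only 2 significant figures, so we must test candidate n values and see which one matches to that precision.

Candidate energies:
  n = 1:  E = -13.6057 × 2² / 1² = -54.42280 eV
  n = 2:  E = -13.6057 × 2² / 2² = -13.60570 eV
  n = 3:  E = -13.6057 × 2² / 3² = -6.04698 eV  ← matches
  n = 4:  E = -13.6057 × 2² / 4² = -3.40143 eV
  n = 5:  E = -13.6057 × 2² / 5² = -2.17691 eV

Checking against the measurement of -6.0 eV (2 sig figs), only n = 3 agrees:
E_3 = -6.04698 eV, which rounds to -6.0 eV ✓

Therefore n = 3.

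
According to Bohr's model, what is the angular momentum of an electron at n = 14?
1.4764e-33 J·s (or 14ℏ)

In the Bohr model, angular momentum is quantized:
L = nℏ

where ℏ = h/(2π) = 1.054572e-34 J·s

For n = 14:
L = 14 × 1.054572e-34 J·s
L = 1.4764e-33 J·s

This can also be written as L = 14ℏ.
The angular momentum is an integer multiple of the reduced Planck constant.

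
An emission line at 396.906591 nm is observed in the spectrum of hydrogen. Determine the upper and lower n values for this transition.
n = 7 → n = 2

First, find the photon energy from the wavelength (hc = 1239.84 eV·nm):
E = hc/λ = 1239.84 eV·nm / 396.906591 nm = 3.1237577 eV

The energy levels of hydrogen satisfy E_n = -13.6057 / n² eV, so an emission n_i → n_f releases
ΔE = 13.6057 × (1/n_f² − 1/n_i²) eV.

Setting ΔE equal to the photon energy:
1/n_f² − 1/n_i² = 3.1237577 / 13.6057 = 0.22959184

Since 1/n_i² must be positive, we need 1/n_f² > 0.22959184, i.e. n_f ≤ 2. For each allowed n_f, solve n_i = (1/n_f² − 0.22959184)^(−1/2) and check whether it is a whole number:
  n_f = 1: 1/n_i² = 1.00000000 − 0.22959184 = 0.77040816 → n_i = 1.139  (not an integer) ✗
  n_f = 2: 1/n_i² = 0.25000000 − 0.22959184 = 0.02040816 → n_i = 7.000  → integer, n_i = 7 ✓

Only n_f = 2 gives an integer upper level, n_i = 7.

The transition is from n = 7 to n = 2 (emission).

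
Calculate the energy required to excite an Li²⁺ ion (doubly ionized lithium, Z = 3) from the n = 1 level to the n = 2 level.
91.83848 eV

The energy levels of a hydrogen-like atom are E_n = -13.6057 Z² eV / n².

Energy at n = 1: E_1 = -13.6057 × 3² / 1² = -122.45130000 eV
Energy at n = 2: E_2 = -13.6057 × 3² / 2² = -30.61282500 eV

The excitation energy is the difference:
ΔE = E_2 - E_1
ΔE = -30.61282500 - (-122.45130000)
ΔE = 91.83848 eV

Since this is positive, energy must be absorbed (photon absorption).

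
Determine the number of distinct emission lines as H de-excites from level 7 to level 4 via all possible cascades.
6

The electron can occupy levels n = 4, 5, ..., 7 during de-excitation — that is m = 7 - 4 + 1 = 4 distinct levels.

The number of distinct spectral lines equals the number of ways to choose 2 of these m levels (each pair gives one possible emission transition):

Number of lines = m(m-1)/2 = 4×3/2 = 6

These correspond to all possible transitions between the 4 levels:
7 → 6, 7 → 5, 7 → 4, 6 → 5, 6 → 4, 5 → 4

Each transition produces a photon with a unique energy (and thus wavelength). This count does not depend on Z.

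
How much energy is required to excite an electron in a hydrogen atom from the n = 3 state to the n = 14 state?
1.4423 eV

The energy levels of a hydrogen-like atom are E_n = -13.6057 eV / n².

Energy at n = 3: E_3 = -13.6057 / 3² = -1.5117444 eV
Energy at n = 14: E_14 = -13.6057 / 14² = -0.0694168 eV

The excitation energy is the difference:
ΔE = E_14 - E_3
ΔE = -0.0694168 - (-1.5117444)
ΔE = 1.4423 eV

Since this is positive, energy must be absorbed (photon absorption).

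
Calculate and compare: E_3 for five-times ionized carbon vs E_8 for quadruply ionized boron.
C⁵⁺ at n = 3 (E = -54.42280 eV)

Using E_n = -13.6057 Z² / n² eV:

C⁵⁺ (Z = 6) at n = 3:
E = -13.6057 × 6² / 3² = -13.6057 × 36 / 9 = -54.42280000 eV

B⁴⁺ (Z = 5) at n = 8:
E = -13.6057 × 5² / 8² = -13.6057 × 25 / 64 = -5.31472656 eV

Since -54.42280000 eV < -5.31472656 eV,
C⁵⁺ at n = 3 is more tightly bound (requires more energy to ionize).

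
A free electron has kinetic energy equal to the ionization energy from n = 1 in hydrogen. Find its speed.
2.1877e+06 m/s (or 0.73% of c)

The binding energy at n = 1 for hydrogen is:
E_1 = -13.6057/1² = -13.605700 eV
|E_1| = 13.605700 eV

Convert to Joules:
KE = 13.605700 eV × (1.602177 × 10⁻¹⁹ J/eV) = 2.179874e-18 J

Using KE = ½mv²:
v = √(2·KE/m_e)
v = √(2 × 2.179874e-18 J / 9.10938 × 10⁻³¹ kg)
v = 2.1877e+06 m/s

This is approximately 0.73% the speed of light.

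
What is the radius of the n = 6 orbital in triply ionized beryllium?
0.4763 nm (or 4.7626 Å)

The Bohr radius formula is:
r_n = n² a₀ / Z

where a₀ = 0.0529177 nm is the Bohr radius.

For Be³⁺ (Z = 4) at n = 6:
r_6 = 6² × 0.0529177 nm / 4
r_6 = 36 × 0.0529177 nm / 4
r_6 = 1.90504 nm / 4
r_6 = 0.4763 nm

The electron orbits at approximately 0.4763 nm from the nucleus.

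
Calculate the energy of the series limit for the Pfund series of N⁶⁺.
26.667 eV

The series limit corresponds to the transition from n = ∞ to n = 5.
This is the highest energy (shortest wavelength) transition in the Pfund series.

E_∞ = 0 eV
E_5 = -13.6057 × 7² / 5² = -26.667 eV

Energy at series limit:
ΔE = E_∞ - E_5 = 0 - (-26.667) = 26.667 eV

This energy equals the ionization energy from the n = 5 state of N⁶⁺.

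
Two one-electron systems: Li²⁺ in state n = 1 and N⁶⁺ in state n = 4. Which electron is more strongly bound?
Li²⁺ at n = 1 (E = -122.4513 eV)

Using E_n = -13.6057 Z² / n² eV:

Li²⁺ (Z = 3) at n = 1:
E = -13.6057 × 3² / 1² = -13.6057 × 9 / 1 = -122.4513000 eV

N⁶⁺ (Z = 7) at n = 4:
E = -13.6057 × 7² / 4² = -13.6057 × 49 / 16 = -41.6674563 eV

Since -122.4513000 eV < -41.6674563 eV,
Li²⁺ at n = 1 is more tightly bound (requires more energy to ionize).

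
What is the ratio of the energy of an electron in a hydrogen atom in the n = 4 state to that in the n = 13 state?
10.5625

Using E_n = -13.6057 Z² / n² eV with Z = 1:

E_4 = -13.6057 / 4² = -13.6057 / 16 = -0.85035625 eV
E_13 = -13.6057 / 13² = -13.6057 / 169 = -0.08050710 eV

The ratio is:
E_4/E_13 = (-0.85035625) / (-0.08050710)
E_4/E_13 = (-13.6057/16) / (-13.6057/169)
E_4/E_13 = 169/16
E_4/E_13 = 10.5625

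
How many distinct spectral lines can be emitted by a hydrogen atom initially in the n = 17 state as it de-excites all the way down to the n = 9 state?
36

The electron can occupy levels n = 9, 10, ..., 17 during de-excitation — that is m = 17 - 9 + 1 = 9 distinct levels.

The number of distinct spectral lines equals the number of ways to choose 2 of these m levels (each pair gives one possible emission transition):

Number of lines = m(m-1)/2 = 9×8/2 = 36

These correspond to all possible transitions between the 9 levels:
17 → 16, 17 → 15, 17 → 14, 17 → 13, 17 → 12, 17 → 11, 17 → 10, 17 → 9...

Each transition produces a photon with a unique energy (and thus wavelength). This count does not depend on Z.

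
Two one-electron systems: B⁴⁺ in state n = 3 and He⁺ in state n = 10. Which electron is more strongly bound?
B⁴⁺ at n = 3 (E = -37.794 eV)

Using E_n = -13.6057 Z² / n² eV:

B⁴⁺ (Z = 5) at n = 3:
E = -13.6057 × 5² / 3² = -13.6057 × 25 / 9 = -37.793611 eV

He⁺ (Z = 2) at n = 10:
E = -13.6057 × 2² / 10² = -13.6057 × 4 / 100 = -0.544228 eV

Since -37.793611 eV < -0.544228 eV,
B⁴⁺ at n = 3 is more tightly bound (requires more energy to ionize).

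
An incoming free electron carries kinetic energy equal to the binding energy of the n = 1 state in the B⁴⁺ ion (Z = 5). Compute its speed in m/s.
1.09385e+07 m/s (or 3.65% of c)

The binding energy at n = 1 for B⁴⁺ is:
E_1 = -13.6057 × 5²/1² = -340.142500 eV
|E_1| = 340.142500 eV

Convert to Joules:
KE = 340.142500 eV × (1.602177 × 10⁻¹⁹ J/eV) = 5.4496849e-17 J

Using KE = ½mv²:
v = √(2·KE/m_e)
v = √(2 × 5.4496849e-17 J / 9.10938 × 10⁻³¹ kg)
v = 1.09385e+07 m/s

This is approximately 3.65% the speed of light.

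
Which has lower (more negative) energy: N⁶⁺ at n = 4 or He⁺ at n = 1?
He⁺ at n = 1 (E = -54.42280 eV)

Using E_n = -13.6057 Z² / n² eV:

N⁶⁺ (Z = 7) at n = 4:
E = -13.6057 × 7² / 4² = -13.6057 × 49 / 16 = -41.66745625 eV

He⁺ (Z = 2) at n = 1:
E = -13.6057 × 2² / 1² = -13.6057 × 4 / 1 = -54.42280000 eV

Since -54.42280000 eV < -41.66745625 eV,
He⁺ at n = 1 is more tightly bound (requires more energy to ionize).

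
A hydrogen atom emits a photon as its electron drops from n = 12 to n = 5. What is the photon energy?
0.4497 eV

The energy levels are E_n = -13.6057 eV / n².

Energy at n = 12: E_12 = -13.6057 / 12² = -0.0944840 eV
Energy at n = 5: E_5 = -13.6057 / 5² = -0.5442280 eV

For emission (electron falling to lower state), the photon energy is:
E_photon = E_12 - E_5 = |-0.0944840 - (-0.5442280)|
E_photon = 0.4497 eV

This energy is carried away by the emitted photon.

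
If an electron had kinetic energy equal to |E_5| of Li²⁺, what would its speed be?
1.3126e+06 m/s (or 0.437841% of c)

The binding energy at n = 5 for Li²⁺ is:
E_5 = -13.6057 × 3²/5² = -4.89805200 eV
|E_5| = 4.89805200 eV

Convert to Joules:
KE = 4.89805200 eV × (1.602177 × 10⁻¹⁹ J/eV) = 7.847546e-19 J

Using KE = ½mv²:
v = √(2·KE/m_e)
v = √(2 × 7.847546e-19 J / 9.10938 × 10⁻³¹ kg)
v = 1.3126e+06 m/s

This is approximately 0.437841% the speed of light.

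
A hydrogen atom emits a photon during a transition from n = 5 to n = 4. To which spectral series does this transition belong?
Brackett series

The spectral series in hydrogen are named based on the final (lower) energy level:
- Lyman series: n_final = 1 (ultraviolet)
- Balmer series: n_final = 2 (visible/near-UV)
- Paschen series: n_final = 3 (infrared)
- Brackett series: n_final = 4 (infrared)
- Pfund series: n_final = 5 (far infrared)

Since this transition ends at n = 4, it belongs to the Brackett series.

For reference, this 5 → 4 line has photon energy
ΔE = 13.6057 eV × (1/4² - 1/5²) = 0.3061282500 eV,
corresponding to wavelength λ = hc/ΔE = 1239.84 eV·nm / 0.3061282500 eV = 4050.0673 nm in the infrared region.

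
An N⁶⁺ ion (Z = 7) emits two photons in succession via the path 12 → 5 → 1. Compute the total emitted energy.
662.05 eV

The energy levels of N⁶⁺ are E_n = -13.6057 × 7² / n² eV.

First transition (12 → 5):
ΔE₁ = |E_5 - E_12|
ΔE₁ = |-26.66717200 - (-4.62971736)| = 22.03745 eV

Second transition (5 → 1):
ΔE₂ = |E_1 - E_5|
ΔE₂ = |-666.67930000 - (-26.66717200)| = 640.01213 eV

Total energy released:
E_total = ΔE₁ + ΔE₂ = 22.03745 + 640.01213 = 662.05 eV

Note: This equals the direct transition 12 → 1: 662.05 eV ✓
Energy is conserved regardless of the path taken.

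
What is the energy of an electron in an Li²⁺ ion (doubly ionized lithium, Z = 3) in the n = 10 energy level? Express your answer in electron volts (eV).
-1.224513 eV

The energy levels of a hydrogen-like atom are given by:
E_n = -13.6057 Z² / n² eV  (with Z = 3 for Li²⁺)

For n = 10:
E_10 = -13.6057 × 3² / 10²
E_10 = -13.6057 × 9 / 100
E_10 = -1.224513 eV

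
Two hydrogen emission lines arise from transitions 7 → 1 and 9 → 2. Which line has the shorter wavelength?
7 → 1

Calculate the energy for each transition:

Transition 7 → 1:
ΔE₁ = |E_1 - E_7| = |-13.6057/1² - (-13.6057/7²)|
ΔE₁ = |-13.60570000 - (-0.27766735)| = 13.32803 eV

Transition 9 → 2:
ΔE₂ = |E_2 - E_9| = |-13.6057/2² - (-13.6057/9²)|
ΔE₂ = |-3.40142500 - (-0.16797160)| = 3.23345 eV

Since 13.32803 eV > 3.23345 eV, the transition 7 → 1 emits the more energetic photon.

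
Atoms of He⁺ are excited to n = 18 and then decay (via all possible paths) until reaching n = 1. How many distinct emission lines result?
153

The electron can occupy levels n = 1, 2, ..., 18 during de-excitation — that is m = 18 - 1 + 1 = 18 distinct levels.

The number of distinct spectral lines equals the number of ways to choose 2 of these m levels (each pair gives one possible emission transition):

Number of lines = m(m-1)/2 = 18×17/2 = 153

These correspond to all possible transitions between the 18 levels:
18 → 17, 18 → 16, 18 → 15, 18 → 14, 18 → 13, 18 → 12, 18 → 11, 18 → 10...

Each transition produces a photon with a unique energy (and thus wavelength). This count does not depend on Z.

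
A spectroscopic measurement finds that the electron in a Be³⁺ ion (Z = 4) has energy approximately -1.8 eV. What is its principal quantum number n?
n = 11

The exact energy levels follow E_n = -13.6057 Z² / n² eV with Z = 4.

The measured value (-1.8 eV) is reported to only 2 significant figures, so we must test candidate n values and see which one matches to that precision.

Candidate energies:
  n = 9:  E = -13.6057 × 4² / 9² = -2.68755 eV
  n = 10:  E = -13.6057 × 4² / 10² = -2.17691 eV
  n = 11:  E = -13.6057 × 4² / 11² = -1.79910 eV  ← matches
  n = 12:  E = -13.6057 × 4² / 12² = -1.51174 eV
  n = 13:  E = -13.6057 × 4² / 13² = -1.28811 eV

Checking against the measurement of -1.8 eV (2 sig figs), only n = 11 agrees:
E_11 = -1.79910 eV, which rounds to -1.8 eV ✓

Therefore n = 11.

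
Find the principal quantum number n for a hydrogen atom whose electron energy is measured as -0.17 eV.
n = 9

The exact energy levels follow E_n = -13.6057 eV / n².

The measured value (-0.17 eV) is reported to only 2 significant figures, so we must test candidate n values and see which one matches to that precision.

Candidate energies:
  n = 7:  E = -13.6057/7² = -0.277667 eV
  n = 8:  E = -13.6057/8² = -0.212589 eV
  n = 9:  E = -13.6057/9² = -0.167972 eV  ← matches
  n = 10:  E = -13.6057/10² = -0.136057 eV
  n = 11:  E = -13.6057/11² = -0.112444 eV

Checking against the measurement of -0.17 eV (2 sig figs), only n = 9 agrees:
E_9 = -0.167972 eV, which rounds to -0.17 eV ✓

Therefore n = 9.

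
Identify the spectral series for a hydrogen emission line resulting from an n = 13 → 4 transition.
Brackett series

The spectral series in hydrogen are named based on the final (lower) energy level:
- Lyman series: n_final = 1 (ultraviolet)
- Balmer series: n_final = 2 (visible/near-UV)
- Paschen series: n_final = 3 (infrared)
- Brackett series: n_final = 4 (infrared)
- Pfund series: n_final = 5 (far infrared)

Since this transition ends at n = 4, it belongs to the Brackett series.

For reference, this 13 → 4 line has photon energy
ΔE = 13.6057 eV × (1/4² - 1/13²) = 0.76984915 eV,
corresponding to wavelength λ = hc/ΔE = 1239.84 eV·nm / 0.76984915 eV = 1610.50 nm in the infrared region.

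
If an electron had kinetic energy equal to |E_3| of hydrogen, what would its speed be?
7.292e+05 m/s (or 0.243% of c)

The binding energy at n = 3 for hydrogen is:
E_3 = -13.6057/3² = -1.511744 eV
|E_3| = 1.511744 eV

Convert to Joules:
KE = 1.511744 eV × (1.602177 × 10⁻¹⁹ J/eV) = 2.42208e-19 J

Using KE = ½mv²:
v = √(2·KE/m_e)
v = √(2 × 2.42208e-19 J / 9.10938 × 10⁻³¹ kg)
v = 7.292e+05 m/s

This is approximately 0.243% the speed of light.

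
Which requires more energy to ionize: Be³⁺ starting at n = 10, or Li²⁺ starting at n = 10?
Be³⁺ at n = 10 (E = -2.177 eV)

Using E_n = -13.6057 Z² / n² eV:

Be³⁺ (Z = 4) at n = 10:
E = -13.6057 × 4² / 10² = -13.6057 × 16 / 100 = -2.176912 eV

Li²⁺ (Z = 3) at n = 10:
E = -13.6057 × 3² / 10² = -13.6057 × 9 / 100 = -1.224513 eV

Since -2.176912 eV < -1.224513 eV,
Be³⁺ at n = 10 is more tightly bound (requires more energy to ionize).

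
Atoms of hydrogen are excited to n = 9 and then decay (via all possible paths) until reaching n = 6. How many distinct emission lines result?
6

The electron can occupy levels n = 6, 7, ..., 9 during de-excitation — that is m = 9 - 6 + 1 = 4 distinct levels.

The number of distinct spectral lines equals the number of ways to choose 2 of these m levels (each pair gives one possible emission transition):

Number of lines = m(m-1)/2 = 4×3/2 = 6

These correspond to all possible transitions between the 4 levels:
9 → 8, 9 → 7, 9 → 6, 8 → 7, 8 → 6, 7 → 6

Each transition produces a photon with a unique energy (and thus wavelength). This count does not depend on Z.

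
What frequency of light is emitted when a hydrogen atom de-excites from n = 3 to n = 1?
2.92431e+15 Hz

First, find the transition energy:
E_3 = -13.6057 / 3² = -1.51174444 eV
E_1 = -13.6057 / 1² = -13.60570000 eV
|ΔE| = |E_1 - E_3| = 12.09395556 eV

Convert to Joules: E = 12.09395556 eV × (1.602177 × 10⁻¹⁹ J/eV) = 1.9376657e-18 J

Using E = hf:
f = E/h = 1.9376657e-18 J / (6.62607 × 10⁻³⁴ J·s)
f = 2.92431e+15 Hz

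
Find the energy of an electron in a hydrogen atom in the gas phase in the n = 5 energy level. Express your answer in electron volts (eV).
-0.544228 eV

The energy levels of a hydrogen-like atom are given by:
E_n = -13.6057 eV / n²

For n = 5:
E_5 = -13.6057 eV / 5²
E_5 = -13.6057 eV / 25
E_5 = -0.544228 eV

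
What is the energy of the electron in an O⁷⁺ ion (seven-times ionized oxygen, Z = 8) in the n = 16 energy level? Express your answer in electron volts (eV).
-3.40 eV

The energy levels of a hydrogen-like atom are given by:
E_n = -13.6057 Z² / n² eV  (with Z = 8 for O⁷⁺)

For n = 16:
E_16 = -13.6057 × 8² / 16²
E_16 = -13.6057 × 64 / 256
E_16 = -3.40 eV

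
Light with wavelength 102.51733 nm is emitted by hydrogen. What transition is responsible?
n = 3 → n = 1

First, find the photon energy from the wavelength (hc = 1239.84 eV·nm):
E = hc/λ = 1239.84 eV·nm / 102.51733 nm = 12.093955 eV

The energy levels of hydrogen satisfy E_n = -13.6057 / n² eV, so an emission n_i → n_f releases
ΔE = 13.6057 × (1/n_f² − 1/n_i²) eV.

Setting ΔE equal to the photon energy:
1/n_f² − 1/n_i² = 12.093955 / 13.6057 = 0.88888885

Since 1/n_i² must be positive, we need 1/n_f² > 0.88888885, i.e. n_f ≤ 1. For each allowed n_f, solve n_i = (1/n_f² − 0.88888885)^(−1/2) and check whether it is a whole number:
  n_f = 1: 1/n_i² = 1.00000000 − 0.88888885 = 0.11111115 → n_i = 3.000  → integer, n_i = 3 ✓

Only n_f = 1 gives an integer upper level, n_i = 3.

The transition is from n = 3 to n = 1 (emission).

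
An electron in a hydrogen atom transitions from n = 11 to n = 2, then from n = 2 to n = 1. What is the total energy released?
13.49 eV

The energy levels of hydrogen are E_n = -13.6057 / n² eV.

First transition (11 → 2):
ΔE₁ = |E_2 - E_11|
ΔE₁ = |-3.40142500 - (-0.11244380)| = 3.28898 eV

Second transition (2 → 1):
ΔE₂ = |E_1 - E_2|
ΔE₂ = |-13.60570000 - (-3.40142500)| = 10.20428 eV

Total energy released:
E_total = ΔE₁ + ΔE₂ = 3.28898 + 10.20428 = 13.49 eV

Note: This equals the direct transition 11 → 1: 13.49 eV ✓
Energy is conserved regardless of the path taken.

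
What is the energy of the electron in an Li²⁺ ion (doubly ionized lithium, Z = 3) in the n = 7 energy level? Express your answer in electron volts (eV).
-2.499006 eV

The energy levels of a hydrogen-like atom are given by:
E_n = -13.6057 Z² / n² eV  (with Z = 3 for Li²⁺)

For n = 7:
E_7 = -13.6057 × 3² / 7²
E_7 = -13.6057 × 9 / 49
E_7 = -2.499006 eV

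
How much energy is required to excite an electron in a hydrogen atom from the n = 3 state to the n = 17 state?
1.46 eV

The energy levels of a hydrogen-like atom are E_n = -13.6057 eV / n².

Energy at n = 3: E_3 = -13.6057 / 3² = -1.51174 eV
Energy at n = 17: E_17 = -13.6057 / 17² = -0.04708 eV

The excitation energy is the difference:
ΔE = E_17 - E_3
ΔE = -0.04708 - (-1.51174)
ΔE = 1.46 eV

Since this is positive, energy must be absorbed (photon absorption).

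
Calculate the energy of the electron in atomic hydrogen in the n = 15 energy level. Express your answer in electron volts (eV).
-0.060470 eV

The energy levels of a hydrogen-like atom are given by:
E_n = -13.6057 eV / n²

For n = 15:
E_15 = -13.6057 eV / 15²
E_15 = -13.6057 eV / 225
E_15 = -0.060470 eV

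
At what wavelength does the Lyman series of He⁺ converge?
22.78163 nm

The series limit corresponds to the transition from n = ∞ to n = 1.
This is the highest energy (shortest wavelength) transition in the Lyman series.

E_∞ = 0 eV
E_1 = -13.6057 × 2² / 1² = -54.4228000 eV

Energy at series limit:
ΔE = E_∞ - E_1 = 0 - (-54.4228000) = 54.4228000 eV
λ = hc/E = 1239.84 eV·nm / 54.4228000 eV = 22.78163 nm

This energy equals the ionization energy from the n = 1 state of He⁺.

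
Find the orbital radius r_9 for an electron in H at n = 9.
4.2863 nm (or 42.8633 Å)

The Bohr radius formula is:
r_n = n² a₀ / Z

where a₀ = 0.0529177 nm is the Bohr radius.

For H (Z = 1) at n = 9:
r_9 = 9² × 0.0529177 nm / 1
r_9 = 81 × 0.0529177 nm / 1
r_9 = 4.28633 nm / 1
r_9 = 4.2863 nm

The electron orbits at approximately 4.2863 nm from the nucleus.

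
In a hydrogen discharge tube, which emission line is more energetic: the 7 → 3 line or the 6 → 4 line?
7 → 3

Calculate the energy for each transition:

Transition 7 → 3:
ΔE₁ = |E_3 - E_7| = |-13.6057/3² - (-13.6057/7²)|
ΔE₁ = |-1.51174444444 - (-0.27766734694)| = 1.23407710 eV

Transition 6 → 4:
ΔE₂ = |E_4 - E_6| = |-13.6057/4² - (-13.6057/6²)|
ΔE₂ = |-0.85035625000 - (-0.37793611111)| = 0.47242014 eV

Since 1.23407710 eV > 0.47242014 eV, the transition 7 → 3 emits the more energetic photon.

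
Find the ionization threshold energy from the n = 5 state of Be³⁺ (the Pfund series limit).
8.71 eV

The series limit corresponds to the transition from n = ∞ to n = 5.
This is the highest energy (shortest wavelength) transition in the Pfund series.

E_∞ = 0 eV
E_5 = -13.6057 × 4² / 5² = -8.71 eV

Energy at series limit:
ΔE = E_∞ - E_5 = 0 - (-8.71) = 8.71 eV

This energy equals the ionization energy from the n = 5 state of Be³⁺.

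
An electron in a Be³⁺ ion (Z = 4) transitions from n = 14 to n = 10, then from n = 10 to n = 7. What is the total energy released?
3.33 eV

The energy levels of Be³⁺ are E_n = -13.6057 × 4² / n² eV.

First transition (14 → 10):
ΔE₁ = |E_10 - E_14|
ΔE₁ = |-2.17691200 - (-1.11066939)| = 1.06624 eV

Second transition (10 → 7):
ΔE₂ = |E_7 - E_10|
ΔE₂ = |-4.44267755 - (-2.17691200)| = 2.26577 eV

Total energy released:
E_total = ΔE₁ + ΔE₂ = 1.06624 + 2.26577 = 3.33 eV

Note: This equals the direct transition 14 → 7: 3.33 eV ✓
Energy is conserved regardless of the path taken.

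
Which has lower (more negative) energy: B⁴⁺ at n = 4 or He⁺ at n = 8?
B⁴⁺ at n = 4 (E = -21.258906 eV)

Using E_n = -13.6057 Z² / n² eV:

B⁴⁺ (Z = 5) at n = 4:
E = -13.6057 × 5² / 4² = -13.6057 × 25 / 16 = -21.258906250 eV

He⁺ (Z = 2) at n = 8:
E = -13.6057 × 2² / 8² = -13.6057 × 4 / 64 = -0.850356250 eV

Since -21.258906250 eV < -0.850356250 eV,
B⁴⁺ at n = 4 is more tightly bound (requires more energy to ionize).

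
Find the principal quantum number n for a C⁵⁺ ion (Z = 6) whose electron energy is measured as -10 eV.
n = 7

The exact energy levels follow E_n = -13.6057 Z² / n² eV with Z = 6.

The measured value (-10 eV) is reported to only 2 significant figures, so we must test candidate n values and see which one matches to that precision.

Candidate energies:
  n = 5:  E = -13.6057 × 6² / 5² = -19.59221 eV
  n = 6:  E = -13.6057 × 6² / 6² = -13.60570 eV
  n = 7:  E = -13.6057 × 6² / 7² = -9.99602 eV  ← matches
  n = 8:  E = -13.6057 × 6² / 8² = -7.65321 eV
  n = 9:  E = -13.6057 × 6² / 9² = -6.04698 eV

Checking against the measurement of -10 eV (2 sig figs), only n = 7 agrees:
E_7 = -9.99602 eV, which rounds to -10 eV ✓

Therefore n = 7.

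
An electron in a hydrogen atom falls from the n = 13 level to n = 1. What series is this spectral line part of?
Lyman series

The spectral series in hydrogen are named based on the final (lower) energy level:
- Lyman series: n_final = 1 (ultraviolet)
- Balmer series: n_final = 2 (visible/near-UV)
- Paschen series: n_final = 3 (infrared)
- Brackett series: n_final = 4 (infrared)
- Pfund series: n_final = 5 (far infrared)

Since this transition ends at n = 1, it belongs to the Lyman series.

For reference, this 13 → 1 line has photon energy
ΔE = 13.6057 eV × (1/1² - 1/13²) = 13.5251929 eV,
corresponding to wavelength λ = hc/ΔE = 1239.84 eV·nm / 13.5251929 eV = 91.66893 nm in the ultraviolet region.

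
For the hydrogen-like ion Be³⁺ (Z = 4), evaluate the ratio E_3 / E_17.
32.11111

Using E_n = -13.6057 Z² / n² eV with Z = 4:

E_3 = -13.6057 × 4² / 3² = -217.6912 / 9 = -24.18791111111 eV
E_17 = -13.6057 × 4² / 17² = -217.6912 / 289 = -0.75325674740 eV

The ratio is:
E_3/E_17 = (-24.18791111111) / (-0.75325674740)
E_3/E_17 = (-217.6912/9) / (-217.6912/289)
E_3/E_17 = 289/9
E_3/E_17 = 32.11111
(Note: the Z² factors cancel in the ratio.)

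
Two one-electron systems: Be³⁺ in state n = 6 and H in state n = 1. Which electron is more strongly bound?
H at n = 1 (E = -13.60570 eV)

Using E_n = -13.6057 Z² / n² eV:

Be³⁺ (Z = 4) at n = 6:
E = -13.6057 × 4² / 6² = -13.6057 × 16 / 36 = -6.04697778 eV

H (Z = 1) at n = 1:
E = -13.6057 × 1² / 1² = -13.6057 × 1 / 1 = -13.60570000 eV

Since -13.60570000 eV < -6.04697778 eV,
H at n = 1 is more tightly bound (requires more energy to ionize).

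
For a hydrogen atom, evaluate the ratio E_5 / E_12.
5.7600

Using E_n = -13.6057 Z² / n² eV with Z = 1:

E_5 = -13.6057 / 5² = -13.6057 / 25 = -0.5442280000 eV
E_12 = -13.6057 / 12² = -13.6057 / 144 = -0.0944840278 eV

The ratio is:
E_5/E_12 = (-0.5442280000) / (-0.0944840278)
E_5/E_12 = (-13.6057/25) / (-13.6057/144)
E_5/E_12 = 144/25
E_5/E_12 = 5.7600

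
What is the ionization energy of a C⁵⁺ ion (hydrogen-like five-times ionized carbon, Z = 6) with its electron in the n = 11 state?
4.05 eV

The ionization energy is the energy needed to remove the electron completely (n → ∞).

For a hydrogen-like ion with Z = 6, E_n = -13.6057 Z² / n² eV.

At n = 11: E_11 = -13.6057 × 6² / 11² = -4.04798 eV
At n = ∞: E_∞ = 0 eV

Ionization energy = E_∞ - E_11 = 0 - (-4.04798) = 4.04798 eV
Ionization energy ≈ 4.05 eV

This is also called the binding energy of the electron in state n = 11.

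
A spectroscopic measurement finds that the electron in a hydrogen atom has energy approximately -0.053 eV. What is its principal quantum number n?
n = 16

The exact energy levels follow E_n = -13.6057 eV / n².

The measured value (-0.053 eV) is reported to only 2 significant figures, so we must test candidate n values and see which one matches to that precision.

Candidate energies:
  n = 14:  E = -13.6057/14² = -0.06942 eV
  n = 15:  E = -13.6057/15² = -0.06047 eV
  n = 16:  E = -13.6057/16² = -0.05315 eV  ← matches
  n = 17:  E = -13.6057/17² = -0.04708 eV
  n = 18:  E = -13.6057/18² = -0.04199 eV

Checking against the measurement of -0.053 eV (2 sig figs), only n = 16 agrees:
E_16 = -0.05315 eV, which rounds to -0.053 eV ✓

Therefore n = 16.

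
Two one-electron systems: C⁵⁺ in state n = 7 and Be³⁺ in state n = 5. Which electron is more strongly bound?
C⁵⁺ at n = 7 (E = -9.9960 eV)

Using E_n = -13.6057 Z² / n² eV:

C⁵⁺ (Z = 6) at n = 7:
E = -13.6057 × 6² / 7² = -13.6057 × 36 / 49 = -9.9960245 eV

Be³⁺ (Z = 4) at n = 5:
E = -13.6057 × 4² / 5² = -13.6057 × 16 / 25 = -8.7076480 eV

Since -9.9960245 eV < -8.7076480 eV,
C⁵⁺ at n = 7 is more tightly bound (requires more energy to ionize).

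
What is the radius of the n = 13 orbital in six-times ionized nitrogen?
1.27759 nm (or 12.77585 Å)

The Bohr radius formula is:
r_n = n² a₀ / Z

where a₀ = 0.05291772 nm is the Bohr radius.

For N⁶⁺ (Z = 7) at n = 13:
r_13 = 13² × 0.05291772 nm / 7
r_13 = 169 × 0.05291772 nm / 7
r_13 = 8.943095 nm / 7
r_13 = 1.27759 nm

The electron orbits at approximately 1.27759 nm from the nucleus.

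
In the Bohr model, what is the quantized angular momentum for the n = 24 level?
2.53097e-33 J·s (or 24ℏ)

In the Bohr model, angular momentum is quantized:
L = nℏ

where ℏ = h/(2π) = 1.0545718e-34 J·s

For n = 24:
L = 24 × 1.0545718e-34 J·s
L = 2.53097e-33 J·s

This can also be written as L = 24ℏ.
The angular momentum is an integer multiple of the reduced Planck constant.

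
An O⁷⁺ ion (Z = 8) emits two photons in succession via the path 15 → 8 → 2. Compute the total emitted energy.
213.8211 eV

The energy levels of O⁷⁺ are E_n = -13.6057 × 8² / n² eV.

First transition (15 → 8):
ΔE₁ = |E_8 - E_15|
ΔE₁ = |-13.6057000000 - (-3.8700657778)| = 9.7356342 eV

Second transition (8 → 2):
ΔE₂ = |E_2 - E_8|
ΔE₂ = |-217.6912000000 - (-13.6057000000)| = 204.0855000 eV

Total energy released:
E_total = ΔE₁ + ΔE₂ = 9.7356342 + 204.0855000 = 213.8211 eV

Note: This equals the direct transition 15 → 2: 213.8211 eV ✓
Energy is conserved regardless of the path taken.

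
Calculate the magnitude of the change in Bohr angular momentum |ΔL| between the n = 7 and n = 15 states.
8.437e-34 J·s (or 8ℏ)

In the Bohr model, L_n = nℏ where ℏ = 1.05457e-34 J·s.

L_15 = 15ℏ = 1.58186e-33 J·s
L_7 = 7ℏ = 7.38199e-34 J·s

ΔL = L_15 - L_7 = (15 - 7)ℏ = 8ℏ
ΔL = 8 × 1.05457e-34 J·s = 8.437e-34 J·s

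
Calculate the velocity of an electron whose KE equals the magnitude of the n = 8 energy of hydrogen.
2.73e+05 m/s (or 0.09122% of c)

The binding energy at n = 8 for hydrogen is:
E_8 = -13.6057/8² = -0.2125891 eV
|E_8| = 0.2125891 eV

Convert to Joules:
KE = 0.2125891 eV × (1.602177 × 10⁻¹⁹ J/eV) = 3.4061e-20 J

Using KE = ½mv²:
v = √(2·KE/m_e)
v = √(2 × 3.4061e-20 J / 9.10938 × 10⁻³¹ kg)
v = 2.73e+05 m/s

This is approximately 0.09122% the speed of light.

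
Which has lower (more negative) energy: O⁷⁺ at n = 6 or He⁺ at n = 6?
O⁷⁺ at n = 6 (E = -24.188 eV)

Using E_n = -13.6057 Z² / n² eV:

O⁷⁺ (Z = 8) at n = 6:
E = -13.6057 × 8² / 6² = -13.6057 × 64 / 36 = -24.187911 eV

He⁺ (Z = 2) at n = 6:
E = -13.6057 × 2² / 6² = -13.6057 × 4 / 36 = -1.511744 eV

Since -24.187911 eV < -1.511744 eV,
O⁷⁺ at n = 6 is more tightly bound (requires more energy to ionize).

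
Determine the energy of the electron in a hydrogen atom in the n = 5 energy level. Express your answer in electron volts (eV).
-0.54 eV

The energy levels of a hydrogen-like atom are given by:
E_n = -13.6057 eV / n²

For n = 5:
E_5 = -13.6057 eV / 5²
E_5 = -13.6057 eV / 25
E_5 = -0.54 eV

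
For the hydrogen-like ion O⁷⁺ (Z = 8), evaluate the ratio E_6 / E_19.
10.027778

Using E_n = -13.6057 Z² / n² eV with Z = 8:

E_6 = -13.6057 × 8² / 6² = -870.7648 / 36 = -24.187911111111 eV
E_19 = -13.6057 × 8² / 19² = -870.7648 / 361 = -2.412090858726 eV

The ratio is:
E_6/E_19 = (-24.187911111111) / (-2.412090858726)
E_6/E_19 = (-870.7648/36) / (-870.7648/361)
E_6/E_19 = 361/36
E_6/E_19 = 10.027778
(Note: the Z² factors cancel in the ratio.)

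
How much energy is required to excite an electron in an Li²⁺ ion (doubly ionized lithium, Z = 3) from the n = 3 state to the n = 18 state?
13.228 eV

The energy levels of a hydrogen-like atom are E_n = -13.6057 Z² eV / n².

Energy at n = 3: E_3 = -13.6057 × 3² / 3² = -13.605700 eV
Energy at n = 18: E_18 = -13.6057 × 3² / 18² = -0.377936 eV

The excitation energy is the difference:
ΔE = E_18 - E_3
ΔE = -0.377936 - (-13.605700)
ΔE = 13.228 eV

Since this is positive, energy must be absorbed (photon absorption).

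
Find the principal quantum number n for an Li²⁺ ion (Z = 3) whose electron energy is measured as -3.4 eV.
n = 6

The exact energy levels follow E_n = -13.6057 Z² / n² eV with Z = 3.

The measured value (-3.4 eV) is reported to only 2 significant figures, so we must test candidate n values and see which one matches to that precision.

Candidate energies:
  n = 4:  E = -13.6057 × 3² / 4² = -7.65321 eV
  n = 5:  E = -13.6057 × 3² / 5² = -4.89805 eV
  n = 6:  E = -13.6057 × 3² / 6² = -3.40143 eV  ← matches
  n = 7:  E = -13.6057 × 3² / 7² = -2.49901 eV
  n = 8:  E = -13.6057 × 3² / 8² = -1.91330 eV

Checking against the measurement of -3.4 eV (2 sig figs), only n = 6 agrees:
E_6 = -3.40143 eV, which rounds to -3.4 eV ✓

Therefore n = 6.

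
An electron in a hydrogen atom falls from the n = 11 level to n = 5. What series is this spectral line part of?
Pfund series

The spectral series in hydrogen are named based on the final (lower) energy level:
- Lyman series: n_final = 1 (ultraviolet)
- Balmer series: n_final = 2 (visible/near-UV)
- Paschen series: n_final = 3 (infrared)
- Brackett series: n_final = 4 (infrared)
- Pfund series: n_final = 5 (far infrared)

Since this transition ends at n = 5, it belongs to the Pfund series.

For reference, this 11 → 5 line has photon energy
ΔE = 13.6057 eV × (1/5² - 1/11²) = 0.43178419835 eV,
corresponding to wavelength λ = hc/ΔE = 1239.84 eV·nm / 0.43178419835 eV = 2871.43440 nm in the far infrared region.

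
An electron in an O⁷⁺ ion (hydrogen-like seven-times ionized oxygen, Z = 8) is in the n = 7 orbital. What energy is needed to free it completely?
17.77071 eV

The ionization energy is the energy needed to remove the electron completely (n → ∞).

For a hydrogen-like ion with Z = 8, E_n = -13.6057 Z² / n² eV.

At n = 7: E_7 = -13.6057 × 8² / 7² = -17.77071020 eV
At n = ∞: E_∞ = 0 eV

Ionization energy = E_∞ - E_7 = 0 - (-17.77071020) = 17.77071020 eV
Ionization energy ≈ 17.77071 eV

This is also called the binding energy of the electron in state n = 7.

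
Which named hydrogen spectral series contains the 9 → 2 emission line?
Balmer series

The spectral series in hydrogen are named based on the final (lower) energy level:
- Lyman series: n_final = 1 (ultraviolet)
- Balmer series: n_final = 2 (visible/near-UV)
- Paschen series: n_final = 3 (infrared)
- Brackett series: n_final = 4 (infrared)
- Pfund series: n_final = 5 (far infrared)

Since this transition ends at n = 2, it belongs to the Balmer series.

For reference, this 9 → 2 line has photon energy
ΔE = 13.6057 eV × (1/2² - 1/9²) = 3.23345340 eV,
corresponding to wavelength λ = hc/ΔE = 1239.84 eV·nm / 3.23345340 eV = 383.4414 nm in the visible/near-UV region.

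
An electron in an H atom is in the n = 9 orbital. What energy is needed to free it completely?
0.16797 eV

The ionization energy is the energy needed to remove the electron completely (n → ∞).

For hydrogen, E_n = -13.6057 eV / n².

At n = 9: E_9 = -13.6057 / 9² = -0.16797160 eV
At n = ∞: E_∞ = 0 eV

Ionization energy = E_∞ - E_9 = 0 - (-0.16797160) = 0.16797160 eV
Ionization energy ≈ 0.16797 eV

This is also called the binding energy of the electron in state n = 9.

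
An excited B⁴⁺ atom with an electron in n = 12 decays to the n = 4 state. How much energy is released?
18.90 eV

The energy levels are E_n = -13.6057 Z² eV / n².

Energy at n = 12: E_12 = -13.6057 × 5² / 12² = -2.36210 eV
Energy at n = 4: E_4 = -13.6057 × 5² / 4² = -21.25891 eV

For emission (electron falling to lower state), the photon energy is:
E_photon = E_12 - E_4 = |-2.36210 - (-21.25891)|
E_photon = 18.90 eV

This energy is carried away by the emitted photon.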